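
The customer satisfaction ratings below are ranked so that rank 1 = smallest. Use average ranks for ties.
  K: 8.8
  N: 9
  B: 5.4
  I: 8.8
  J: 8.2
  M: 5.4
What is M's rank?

Sorted (ascending): 5.4, 5.4, 8.2, 8.8, 8.8, 9
The 2 values of 5.4 occupy positions 1–2 → average rank (1+2)/2 = 1.5.
The 2 values of 8.8 occupy positions 4–5 → average rank (4+5)/2 = 4.5.
M has value 5.4 → rank 1.5.

1.5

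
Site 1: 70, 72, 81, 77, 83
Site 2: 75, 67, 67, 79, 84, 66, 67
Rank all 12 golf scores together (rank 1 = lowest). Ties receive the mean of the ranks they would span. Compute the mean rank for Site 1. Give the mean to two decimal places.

Sorted (ascending): 66, 67, 67, 67, 70, 72, 75, 77, 79, 81, 83, 84
The 3 values of 67 occupy positions 2–4 → average rank 3.
Site 1 values → pooled ranks: 70→5, 72→6, 81→10, 77→8, 83→11
Mean rank = (5 + 6 + 10 + 8 + 11) / 5 = 8.00

8.00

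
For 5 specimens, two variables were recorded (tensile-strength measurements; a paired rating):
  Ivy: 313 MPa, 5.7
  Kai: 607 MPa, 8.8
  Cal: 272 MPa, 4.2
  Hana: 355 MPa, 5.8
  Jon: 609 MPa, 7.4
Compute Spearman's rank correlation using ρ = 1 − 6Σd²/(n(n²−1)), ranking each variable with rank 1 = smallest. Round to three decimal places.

Ranks of variable 1: 2, 4, 1, 3, 5
Ranks of variable 2: 2, 5, 1, 3, 4
d = r₁ − r₂: 0, -1, 0, 0, 1
d²: 0, 1, 0, 0, 1; Σd² = 2
ρ = 1 − 6·2/(5·24) = 1 − 12/120 = 0.900

0.900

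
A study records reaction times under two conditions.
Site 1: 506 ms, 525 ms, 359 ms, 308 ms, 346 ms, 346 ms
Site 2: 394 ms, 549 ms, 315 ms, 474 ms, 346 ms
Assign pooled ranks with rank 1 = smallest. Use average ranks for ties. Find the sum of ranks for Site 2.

32

Sorted (ascending): 308, 315, 346, 346, 346, 359, 394, 474, 506, 525, 549
The 3 values of 346 occupy positions 3–5 → average rank 4.
Site 2 values → pooled ranks: 394→7, 549→11, 315→2, 474→8, 346→4
Rank sum = 7 + 11 + 2 + 8 + 4 = 32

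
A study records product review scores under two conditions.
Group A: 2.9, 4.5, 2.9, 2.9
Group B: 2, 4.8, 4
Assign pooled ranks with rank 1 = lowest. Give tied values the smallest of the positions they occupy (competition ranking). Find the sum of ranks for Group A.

12

Sorted (ascending): 2, 2.9, 2.9, 2.9, 4, 4.5, 4.8
The 3 values of 2.9 occupy positions 2–4 → each gets rank 2.
Group A values → pooled ranks: 2.9→2, 4.5→6, 2.9→2, 2.9→2
Rank sum = 2 + 6 + 2 + 2 = 12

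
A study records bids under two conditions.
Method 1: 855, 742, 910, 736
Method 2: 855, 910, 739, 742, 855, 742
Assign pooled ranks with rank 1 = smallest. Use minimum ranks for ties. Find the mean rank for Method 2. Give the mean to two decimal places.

Sorted (ascending): 736, 739, 742, 742, 742, 855, 855, 855, 910, 910
The 3 values of 742 occupy positions 3–5 → each gets rank 3.
The 3 values of 855 occupy positions 6–8 → each gets rank 6.
The 2 values of 910 occupy positions 9–10 → each gets rank 9.
Method 2 values → pooled ranks: 855→6, 910→9, 739→2, 742→3, 855→6, 742→3
Mean rank = (6 + 9 + 2 + 3 + 6 + 3) / 6 = 4.83

4.83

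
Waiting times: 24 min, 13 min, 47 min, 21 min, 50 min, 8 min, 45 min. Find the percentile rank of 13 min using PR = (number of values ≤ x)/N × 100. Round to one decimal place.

N = 7.
Strictly below 13: 1. Equal to 13: 1.
PR = 2/7 × 100 = 28.6

28.6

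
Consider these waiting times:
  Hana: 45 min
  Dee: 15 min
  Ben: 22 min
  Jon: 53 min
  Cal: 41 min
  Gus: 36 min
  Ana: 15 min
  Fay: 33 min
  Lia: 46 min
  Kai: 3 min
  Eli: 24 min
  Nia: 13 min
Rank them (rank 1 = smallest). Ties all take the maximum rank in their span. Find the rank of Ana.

Sorted (ascending): 3, 13, 15, 15, 22, 24, 33, 36, 41, 45, 46, 53
The 2 values of 15 occupy positions 3–4 → each gets rank 4.
Ana has value 15 min → rank 4.

4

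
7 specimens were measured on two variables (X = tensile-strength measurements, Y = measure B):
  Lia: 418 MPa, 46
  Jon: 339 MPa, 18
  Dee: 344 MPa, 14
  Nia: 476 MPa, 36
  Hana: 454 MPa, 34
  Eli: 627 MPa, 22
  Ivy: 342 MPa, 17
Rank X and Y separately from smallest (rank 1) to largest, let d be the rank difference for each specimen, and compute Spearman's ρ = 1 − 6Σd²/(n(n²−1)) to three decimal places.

0.536

Ranks of variable 1: 4, 1, 3, 6, 5, 7, 2
Ranks of variable 2: 7, 3, 1, 6, 5, 4, 2
d = r₁ − r₂: -3, -2, 2, 0, 0, 3, 0
d²: 9, 4, 4, 0, 0, 9, 0; Σd² = 26
ρ = 1 − 6·26/(7·48) = 1 − 156/336 = 0.536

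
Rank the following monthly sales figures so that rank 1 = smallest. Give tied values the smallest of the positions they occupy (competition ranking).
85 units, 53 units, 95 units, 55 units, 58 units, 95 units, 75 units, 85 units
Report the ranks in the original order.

Sorted (ascending): 53, 55, 58, 75, 85, 85, 95, 95
The 2 values of 85 occupy positions 5–6 → each gets rank 5.
The 2 values of 95 occupy positions 7–8 → each gets rank 7.

5, 1, 7, 2, 3, 7, 4, 5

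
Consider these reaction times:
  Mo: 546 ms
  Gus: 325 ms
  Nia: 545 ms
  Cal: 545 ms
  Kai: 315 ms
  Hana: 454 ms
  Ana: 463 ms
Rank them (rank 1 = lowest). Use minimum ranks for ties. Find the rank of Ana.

Sorted (ascending): 315, 325, 454, 463, 545, 545, 546
The 2 values of 545 occupy positions 5–6 → each gets rank 5.
Ana has value 463 ms → rank 4.

4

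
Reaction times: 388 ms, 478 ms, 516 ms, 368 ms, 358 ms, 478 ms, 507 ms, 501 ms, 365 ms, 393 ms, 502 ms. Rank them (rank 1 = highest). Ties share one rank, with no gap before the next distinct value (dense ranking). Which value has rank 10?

Sorted (descending): 516, 507, 502, 501, 478, 478, 393, 388, 368, 365, 358
The 2 values of 478 share dense rank 5.
Remaining distinct values take the next consecutive integers.
Rank 10 → value 358.

358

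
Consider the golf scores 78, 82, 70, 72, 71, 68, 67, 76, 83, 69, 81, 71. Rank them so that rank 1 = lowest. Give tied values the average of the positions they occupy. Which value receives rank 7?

72

Sorted (ascending): 67, 68, 69, 70, 71, 71, 72, 76, 78, 81, 82, 83
The 2 values of 71 occupy positions 5–6 → average rank (5+6)/2 = 5.5.
Rank 7 → value 72.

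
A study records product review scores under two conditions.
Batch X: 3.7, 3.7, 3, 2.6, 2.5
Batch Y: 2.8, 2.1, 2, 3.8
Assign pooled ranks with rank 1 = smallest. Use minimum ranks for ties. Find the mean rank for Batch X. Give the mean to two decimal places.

Sorted (ascending): 2, 2.1, 2.5, 2.6, 2.8, 3, 3.7, 3.7, 3.8
The 2 values of 3.7 occupy positions 7–8 → each gets rank 7.
Batch X values → pooled ranks: 3.7→7, 3.7→7, 3→6, 2.6→4, 2.5→3
Mean rank = (7 + 7 + 6 + 4 + 3) / 5 = 5.40

5.40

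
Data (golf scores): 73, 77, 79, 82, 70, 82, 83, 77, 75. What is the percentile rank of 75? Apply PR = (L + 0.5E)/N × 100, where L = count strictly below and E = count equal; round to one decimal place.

27.8

N = 9.
Strictly below 75: 2. Equal to 75: 1.
PR = (2 + 0.5·1)/9 × 100 = 27.8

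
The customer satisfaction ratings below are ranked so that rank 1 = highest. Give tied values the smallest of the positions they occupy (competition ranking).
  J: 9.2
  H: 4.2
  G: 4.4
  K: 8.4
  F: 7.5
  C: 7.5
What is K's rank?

2

Sorted (descending): 9.2, 8.4, 7.5, 7.5, 4.4, 4.2
The 2 values of 7.5 occupy positions 3–4 → each gets rank 3.
K has value 8.4 → rank 2.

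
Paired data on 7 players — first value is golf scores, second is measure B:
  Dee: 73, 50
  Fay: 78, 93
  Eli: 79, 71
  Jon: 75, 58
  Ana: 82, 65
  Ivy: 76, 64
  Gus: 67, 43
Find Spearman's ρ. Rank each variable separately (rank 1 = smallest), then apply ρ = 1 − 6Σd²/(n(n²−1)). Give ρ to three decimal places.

0.857

Ranks of variable 1: 2, 5, 6, 3, 7, 4, 1
Ranks of variable 2: 2, 7, 6, 3, 5, 4, 1
d = r₁ − r₂: 0, -2, 0, 0, 2, 0, 0
d²: 0, 4, 0, 0, 4, 0, 0; Σd² = 8
ρ = 1 − 6·8/(7·48) = 1 − 48/336 = 0.857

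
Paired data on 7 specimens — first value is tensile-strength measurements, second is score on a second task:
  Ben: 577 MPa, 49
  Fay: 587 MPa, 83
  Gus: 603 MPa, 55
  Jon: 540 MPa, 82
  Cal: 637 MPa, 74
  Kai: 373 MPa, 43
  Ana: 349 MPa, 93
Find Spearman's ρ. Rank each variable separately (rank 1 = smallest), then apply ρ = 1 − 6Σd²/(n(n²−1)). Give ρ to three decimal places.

-0.143

Ranks of variable 1: 4, 5, 6, 3, 7, 2, 1
Ranks of variable 2: 2, 6, 3, 5, 4, 1, 7
d = r₁ − r₂: 2, -1, 3, -2, 3, 1, -6
d²: 4, 1, 9, 4, 9, 1, 36; Σd² = 64
ρ = 1 − 6·64/(7·48) = 1 − 384/336 = -0.143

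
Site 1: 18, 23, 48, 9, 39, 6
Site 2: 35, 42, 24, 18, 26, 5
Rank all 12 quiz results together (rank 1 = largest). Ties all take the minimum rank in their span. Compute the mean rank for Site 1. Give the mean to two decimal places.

6.67

Sorted (descending): 48, 42, 39, 35, 26, 24, 23, 18, 18, 9, 6, 5
The 2 values of 18 occupy positions 8–9 → each gets rank 8.
Site 1 values → pooled ranks: 18→8, 23→7, 48→1, 9→10, 39→3, 6→11
Mean rank = (8 + 7 + 1 + 10 + 3 + 11) / 6 = 6.67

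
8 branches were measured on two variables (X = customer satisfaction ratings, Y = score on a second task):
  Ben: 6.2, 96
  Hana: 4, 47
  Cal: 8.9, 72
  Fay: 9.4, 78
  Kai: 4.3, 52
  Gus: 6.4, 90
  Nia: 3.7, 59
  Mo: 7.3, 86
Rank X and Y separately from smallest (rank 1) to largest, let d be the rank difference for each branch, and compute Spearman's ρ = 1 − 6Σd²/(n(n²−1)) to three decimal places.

Ranks of variable 1: 4, 2, 7, 8, 3, 5, 1, 6
Ranks of variable 2: 8, 1, 4, 5, 2, 7, 3, 6
d = r₁ − r₂: -4, 1, 3, 3, 1, -2, -2, 0
d²: 16, 1, 9, 9, 1, 4, 4, 0; Σd² = 44
ρ = 1 − 6·44/(8·63) = 1 − 264/504 = 0.476

0.476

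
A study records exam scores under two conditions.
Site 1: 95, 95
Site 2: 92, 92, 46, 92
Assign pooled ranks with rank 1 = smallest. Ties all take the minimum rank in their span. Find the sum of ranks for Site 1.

10

Sorted (ascending): 46, 92, 92, 92, 95, 95
The 3 values of 92 occupy positions 2–4 → each gets rank 2.
The 2 values of 95 occupy positions 5–6 → each gets rank 5.
Site 1 values → pooled ranks: 95→5, 95→5
Rank sum = 5 + 5 = 10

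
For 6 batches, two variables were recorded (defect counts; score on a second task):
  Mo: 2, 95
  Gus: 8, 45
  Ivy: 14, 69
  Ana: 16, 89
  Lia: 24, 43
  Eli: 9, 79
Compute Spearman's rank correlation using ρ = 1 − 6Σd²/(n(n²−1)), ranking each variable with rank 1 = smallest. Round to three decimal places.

Ranks of variable 1: 1, 2, 4, 5, 6, 3
Ranks of variable 2: 6, 2, 3, 5, 1, 4
d = r₁ − r₂: -5, 0, 1, 0, 5, -1
d²: 25, 0, 1, 0, 25, 1; Σd² = 52
ρ = 1 − 6·52/(6·35) = 1 − 312/210 = -0.486

-0.486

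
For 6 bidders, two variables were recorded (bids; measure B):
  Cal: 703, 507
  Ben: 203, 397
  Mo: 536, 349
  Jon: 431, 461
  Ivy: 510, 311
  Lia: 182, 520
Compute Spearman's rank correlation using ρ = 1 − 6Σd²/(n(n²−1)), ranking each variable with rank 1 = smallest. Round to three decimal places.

Ranks of variable 1: 6, 2, 5, 3, 4, 1
Ranks of variable 2: 5, 3, 2, 4, 1, 6
d = r₁ − r₂: 1, -1, 3, -1, 3, -5
d²: 1, 1, 9, 1, 9, 25; Σd² = 46
ρ = 1 − 6·46/(6·35) = 1 − 276/210 = -0.314

-0.314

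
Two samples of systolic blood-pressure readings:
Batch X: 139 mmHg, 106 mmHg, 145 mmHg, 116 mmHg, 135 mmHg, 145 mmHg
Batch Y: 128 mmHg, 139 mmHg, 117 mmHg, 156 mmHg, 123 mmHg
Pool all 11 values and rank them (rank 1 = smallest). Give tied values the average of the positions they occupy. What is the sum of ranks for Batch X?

35.5

Sorted (ascending): 106, 116, 117, 123, 128, 135, 139, 139, 145, 145, 156
The 2 values of 139 occupy positions 7–8 → average rank (7+8)/2 = 7.5.
The 2 values of 145 occupy positions 9–10 → average rank (9+10)/2 = 9.5.
Batch X values → pooled ranks: 139→7.5, 106→1, 145→9.5, 116→2, 135→6, 145→9.5
Rank sum = 7.5 + 1 + 9.5 + 2 + 6 + 9.5 = 35.5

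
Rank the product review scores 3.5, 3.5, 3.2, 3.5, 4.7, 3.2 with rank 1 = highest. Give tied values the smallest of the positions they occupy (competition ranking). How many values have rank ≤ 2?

Sorted (descending): 4.7, 3.5, 3.5, 3.5, 3.2, 3.2
The 3 values of 3.5 occupy positions 2–4 → each gets rank 2.
The 2 values of 3.2 occupy positions 5–6 → each gets rank 5.
Ranks ≤ 2: {1, 2, 2, 2} → 4 values.

4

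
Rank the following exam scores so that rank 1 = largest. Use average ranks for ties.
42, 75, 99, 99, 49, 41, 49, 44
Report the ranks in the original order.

Sorted (descending): 99, 99, 75, 49, 49, 44, 42, 41
The 2 values of 99 occupy positions 1–2 → average rank (1+2)/2 = 1.5.
The 2 values of 49 occupy positions 4–5 → average rank (4+5)/2 = 4.5.

7, 3, 1.5, 1.5, 4.5, 8, 4.5, 6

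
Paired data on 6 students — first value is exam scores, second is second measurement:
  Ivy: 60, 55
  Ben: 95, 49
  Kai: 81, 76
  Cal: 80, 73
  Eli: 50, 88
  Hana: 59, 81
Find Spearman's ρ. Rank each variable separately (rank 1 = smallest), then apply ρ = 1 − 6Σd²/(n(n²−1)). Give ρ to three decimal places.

Ranks of variable 1: 3, 6, 5, 4, 1, 2
Ranks of variable 2: 2, 1, 4, 3, 6, 5
d = r₁ − r₂: 1, 5, 1, 1, -5, -3
d²: 1, 25, 1, 1, 25, 9; Σd² = 62
ρ = 1 − 6·62/(6·35) = 1 − 372/210 = -0.771

-0.771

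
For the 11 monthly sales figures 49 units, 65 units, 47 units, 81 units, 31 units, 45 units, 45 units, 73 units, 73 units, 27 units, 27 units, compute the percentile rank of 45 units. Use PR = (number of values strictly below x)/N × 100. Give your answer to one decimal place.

27.3

N = 11.
Strictly below 45: 3. Equal to 45: 2.
PR = 3/11 × 100 = 27.3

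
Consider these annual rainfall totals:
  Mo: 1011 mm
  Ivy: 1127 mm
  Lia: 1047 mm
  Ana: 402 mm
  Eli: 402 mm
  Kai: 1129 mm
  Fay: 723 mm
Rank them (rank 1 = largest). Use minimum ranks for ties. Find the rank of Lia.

3

Sorted (descending): 1129, 1127, 1047, 1011, 723, 402, 402
The 2 values of 402 occupy positions 6–7 → each gets rank 6.
Lia has value 1047 mm → rank 3.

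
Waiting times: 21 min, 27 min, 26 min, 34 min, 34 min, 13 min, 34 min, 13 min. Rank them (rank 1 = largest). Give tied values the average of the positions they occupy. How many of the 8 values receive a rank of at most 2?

Sorted (descending): 34, 34, 34, 27, 26, 21, 13, 13
The 3 values of 34 occupy positions 1–3 → average rank 2.
The 2 values of 13 occupy positions 7–8 → average rank (7+8)/2 = 7.5.
Ranks ≤ 2: {2, 2, 2} → 3 values.

3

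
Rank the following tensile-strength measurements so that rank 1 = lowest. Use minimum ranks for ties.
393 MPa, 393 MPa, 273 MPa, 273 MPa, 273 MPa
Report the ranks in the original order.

4, 4, 1, 1, 1

Sorted (ascending): 273, 273, 273, 393, 393
The 3 values of 273 occupy positions 1–3 → each gets rank 1.
The 2 values of 393 occupy positions 4–5 → each gets rank 4.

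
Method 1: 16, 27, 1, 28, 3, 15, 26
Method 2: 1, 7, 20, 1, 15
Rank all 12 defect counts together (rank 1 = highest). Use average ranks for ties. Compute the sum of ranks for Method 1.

37.5

Sorted (descending): 28, 27, 26, 20, 16, 15, 15, 7, 3, 1, 1, 1
The 2 values of 15 occupy positions 6–7 → average rank (6+7)/2 = 6.5.
The 3 values of 1 occupy positions 10–12 → average rank 11.
Method 1 values → pooled ranks: 16→5, 27→2, 1→11, 28→1, 3→9, 15→6.5, 26→3
Rank sum = 5 + 2 + 11 + 1 + 9 + 6.5 + 3 = 37.5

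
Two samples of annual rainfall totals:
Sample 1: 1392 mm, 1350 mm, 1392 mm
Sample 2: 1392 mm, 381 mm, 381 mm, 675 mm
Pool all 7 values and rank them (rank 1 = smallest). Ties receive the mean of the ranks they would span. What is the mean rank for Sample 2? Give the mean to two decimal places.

3.00

Sorted (ascending): 381, 381, 675, 1350, 1392, 1392, 1392
The 2 values of 381 occupy positions 1–2 → average rank (1+2)/2 = 1.5.
The 3 values of 1392 occupy positions 5–7 → average rank 6.
Sample 2 values → pooled ranks: 1392→6, 381→1.5, 381→1.5, 675→3
Mean rank = (6 + 1.5 + 1.5 + 3) / 4 = 3.00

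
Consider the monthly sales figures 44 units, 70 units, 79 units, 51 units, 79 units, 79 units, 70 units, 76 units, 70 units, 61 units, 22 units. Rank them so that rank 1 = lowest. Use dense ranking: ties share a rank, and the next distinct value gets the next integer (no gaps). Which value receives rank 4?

Sorted (ascending): 22, 44, 51, 61, 70, 70, 70, 76, 79, 79, 79
The 3 values of 70 share dense rank 5.
The 3 values of 79 share dense rank 7.
Remaining distinct values take the next consecutive integers.
Rank 4 → value 61.

61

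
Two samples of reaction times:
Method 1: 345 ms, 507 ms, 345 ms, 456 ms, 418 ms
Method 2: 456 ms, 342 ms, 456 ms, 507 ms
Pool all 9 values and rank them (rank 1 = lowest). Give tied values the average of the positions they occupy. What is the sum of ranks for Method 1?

Sorted (ascending): 342, 345, 345, 418, 456, 456, 456, 507, 507
The 2 values of 345 occupy positions 2–3 → average rank (2+3)/2 = 2.5.
The 3 values of 456 occupy positions 5–7 → average rank 6.
The 2 values of 507 occupy positions 8–9 → average rank (8+9)/2 = 8.5.
Method 1 values → pooled ranks: 345→2.5, 507→8.5, 345→2.5, 456→6, 418→4
Rank sum = 2.5 + 8.5 + 2.5 + 6 + 4 = 23.5

23.5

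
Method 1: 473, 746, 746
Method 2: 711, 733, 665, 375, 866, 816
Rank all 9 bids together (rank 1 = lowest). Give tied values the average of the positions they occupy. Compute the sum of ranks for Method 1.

15

Sorted (ascending): 375, 473, 665, 711, 733, 746, 746, 816, 866
The 2 values of 746 occupy positions 6–7 → average rank (6+7)/2 = 6.5.
Method 1 values → pooled ranks: 473→2, 746→6.5, 746→6.5
Rank sum = 2 + 6.5 + 6.5 = 15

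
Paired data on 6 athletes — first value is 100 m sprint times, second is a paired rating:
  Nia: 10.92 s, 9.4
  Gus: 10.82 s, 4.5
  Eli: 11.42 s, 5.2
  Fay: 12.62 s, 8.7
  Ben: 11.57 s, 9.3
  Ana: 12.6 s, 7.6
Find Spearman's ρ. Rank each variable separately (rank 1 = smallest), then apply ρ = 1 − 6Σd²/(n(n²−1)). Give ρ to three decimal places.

Ranks of variable 1: 2, 1, 3, 6, 4, 5
Ranks of variable 2: 6, 1, 2, 4, 5, 3
d = r₁ − r₂: -4, 0, 1, 2, -1, 2
d²: 16, 0, 1, 4, 1, 4; Σd² = 26
ρ = 1 − 6·26/(6·35) = 1 − 156/210 = 0.257

0.257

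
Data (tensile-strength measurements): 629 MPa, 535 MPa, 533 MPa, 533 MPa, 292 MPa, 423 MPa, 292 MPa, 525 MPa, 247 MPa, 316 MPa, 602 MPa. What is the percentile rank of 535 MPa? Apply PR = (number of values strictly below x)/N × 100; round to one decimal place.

N = 11.
Strictly below 535: 8. Equal to 535: 1.
PR = 8/11 × 100 = 72.7

72.7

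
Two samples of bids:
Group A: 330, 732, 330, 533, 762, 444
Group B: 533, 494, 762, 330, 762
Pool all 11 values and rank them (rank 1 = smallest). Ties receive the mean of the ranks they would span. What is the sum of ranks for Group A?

Sorted (ascending): 330, 330, 330, 444, 494, 533, 533, 732, 762, 762, 762
The 3 values of 330 occupy positions 1–3 → average rank 2.
The 2 values of 533 occupy positions 6–7 → average rank (6+7)/2 = 6.5.
The 3 values of 762 occupy positions 9–11 → average rank 10.
Group A values → pooled ranks: 330→2, 732→8, 330→2, 533→6.5, 762→10, 444→4
Rank sum = 2 + 8 + 2 + 6.5 + 10 + 4 = 32.5

32.5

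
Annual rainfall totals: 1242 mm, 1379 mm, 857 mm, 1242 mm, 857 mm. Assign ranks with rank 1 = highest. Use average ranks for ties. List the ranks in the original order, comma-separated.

2.5, 1, 4.5, 2.5, 4.5

Sorted (descending): 1379, 1242, 1242, 857, 857
The 2 values of 1242 occupy positions 2–3 → average rank (2+3)/2 = 2.5.
The 2 values of 857 occupy positions 4–5 → average rank (4+5)/2 = 4.5.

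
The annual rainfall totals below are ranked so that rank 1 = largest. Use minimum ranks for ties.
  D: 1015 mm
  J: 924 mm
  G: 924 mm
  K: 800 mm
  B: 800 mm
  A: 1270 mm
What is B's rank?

5

Sorted (descending): 1270, 1015, 924, 924, 800, 800
The 2 values of 924 occupy positions 3–4 → each gets rank 3.
The 2 values of 800 occupy positions 5–6 → each gets rank 5.
B has value 800 mm → rank 5.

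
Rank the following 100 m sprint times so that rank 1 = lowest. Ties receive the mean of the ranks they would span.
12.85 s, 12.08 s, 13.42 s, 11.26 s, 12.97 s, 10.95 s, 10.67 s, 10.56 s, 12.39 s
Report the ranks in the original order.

7, 5, 9, 4, 8, 3, 2, 1, 6

Sorted (ascending): 10.56, 10.67, 10.95, 11.26, 12.08, 12.39, 12.85, 12.97, 13.42
No ties — each value takes its position as its rank.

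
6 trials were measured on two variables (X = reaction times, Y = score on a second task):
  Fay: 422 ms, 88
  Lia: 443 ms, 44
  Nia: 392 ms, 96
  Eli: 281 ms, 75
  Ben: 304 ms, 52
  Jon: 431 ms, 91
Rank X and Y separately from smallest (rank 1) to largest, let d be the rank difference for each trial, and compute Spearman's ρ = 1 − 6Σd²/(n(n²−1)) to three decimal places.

-0.086

Ranks of variable 1: 4, 6, 3, 1, 2, 5
Ranks of variable 2: 4, 1, 6, 3, 2, 5
d = r₁ − r₂: 0, 5, -3, -2, 0, 0
d²: 0, 25, 9, 4, 0, 0; Σd² = 38
ρ = 1 − 6·38/(6·35) = 1 − 228/210 = -0.086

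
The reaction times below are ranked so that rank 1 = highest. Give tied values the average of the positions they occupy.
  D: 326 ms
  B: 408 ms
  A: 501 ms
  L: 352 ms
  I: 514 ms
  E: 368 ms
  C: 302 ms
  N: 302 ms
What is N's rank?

7.5

Sorted (descending): 514, 501, 408, 368, 352, 326, 302, 302
The 2 values of 302 occupy positions 7–8 → average rank (7+8)/2 = 7.5.
N has value 302 ms → rank 7.5.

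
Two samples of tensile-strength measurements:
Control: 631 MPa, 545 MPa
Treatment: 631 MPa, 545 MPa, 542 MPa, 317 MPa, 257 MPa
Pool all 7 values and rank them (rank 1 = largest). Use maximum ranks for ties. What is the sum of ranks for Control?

Sorted (descending): 631, 631, 545, 545, 542, 317, 257
The 2 values of 631 occupy positions 1–2 → each gets rank 2.
The 2 values of 545 occupy positions 3–4 → each gets rank 4.
Control values → pooled ranks: 631→2, 545→4
Rank sum = 2 + 4 = 6

6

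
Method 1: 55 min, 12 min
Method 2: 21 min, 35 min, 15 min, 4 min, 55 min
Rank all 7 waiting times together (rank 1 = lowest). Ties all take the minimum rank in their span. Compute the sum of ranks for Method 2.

19

Sorted (ascending): 4, 12, 15, 21, 35, 55, 55
The 2 values of 55 occupy positions 6–7 → each gets rank 6.
Method 2 values → pooled ranks: 21→4, 35→5, 15→3, 4→1, 55→6
Rank sum = 4 + 5 + 3 + 1 + 6 = 19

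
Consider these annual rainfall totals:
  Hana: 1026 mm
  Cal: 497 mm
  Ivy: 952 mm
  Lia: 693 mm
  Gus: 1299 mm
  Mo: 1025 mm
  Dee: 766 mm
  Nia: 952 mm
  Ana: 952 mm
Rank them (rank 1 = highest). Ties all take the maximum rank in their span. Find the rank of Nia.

6

Sorted (descending): 1299, 1026, 1025, 952, 952, 952, 766, 693, 497
The 3 values of 952 occupy positions 4–6 → each gets rank 6.
Nia has value 952 mm → rank 6.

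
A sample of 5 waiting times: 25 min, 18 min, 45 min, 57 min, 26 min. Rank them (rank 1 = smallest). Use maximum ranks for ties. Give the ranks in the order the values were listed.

Sorted (ascending): 18, 25, 26, 45, 57
No ties — each value takes its position as its rank.

2, 1, 4, 5, 3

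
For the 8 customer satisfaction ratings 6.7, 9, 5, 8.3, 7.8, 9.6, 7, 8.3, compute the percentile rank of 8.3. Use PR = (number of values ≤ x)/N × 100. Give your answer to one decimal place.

75.0

N = 8.
Strictly below 8.3: 4. Equal to 8.3: 2.
PR = 6/8 × 100 = 75.0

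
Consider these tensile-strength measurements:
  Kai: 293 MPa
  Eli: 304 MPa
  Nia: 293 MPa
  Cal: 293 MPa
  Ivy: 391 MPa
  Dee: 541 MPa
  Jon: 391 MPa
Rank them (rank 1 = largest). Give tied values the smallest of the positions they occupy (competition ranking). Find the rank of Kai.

5

Sorted (descending): 541, 391, 391, 304, 293, 293, 293
The 2 values of 391 occupy positions 2–3 → each gets rank 2.
The 3 values of 293 occupy positions 5–7 → each gets rank 5.
Kai has value 293 MPa → rank 5.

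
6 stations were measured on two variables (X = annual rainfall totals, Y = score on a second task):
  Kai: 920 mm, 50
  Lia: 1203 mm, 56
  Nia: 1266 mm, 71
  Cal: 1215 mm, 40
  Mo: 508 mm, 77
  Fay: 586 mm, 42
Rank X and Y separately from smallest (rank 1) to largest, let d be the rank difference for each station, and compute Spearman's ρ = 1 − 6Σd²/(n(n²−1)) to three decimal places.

-0.200

Ranks of variable 1: 3, 4, 6, 5, 1, 2
Ranks of variable 2: 3, 4, 5, 1, 6, 2
d = r₁ − r₂: 0, 0, 1, 4, -5, 0
d²: 0, 0, 1, 16, 25, 0; Σd² = 42
ρ = 1 − 6·42/(6·35) = 1 − 252/210 = -0.200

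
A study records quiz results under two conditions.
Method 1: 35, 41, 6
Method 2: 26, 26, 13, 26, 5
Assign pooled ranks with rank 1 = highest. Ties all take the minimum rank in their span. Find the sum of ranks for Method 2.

Sorted (descending): 41, 35, 26, 26, 26, 13, 6, 5
The 3 values of 26 occupy positions 3–5 → each gets rank 3.
Method 2 values → pooled ranks: 26→3, 26→3, 13→6, 26→3, 5→8
Rank sum = 3 + 3 + 6 + 3 + 8 = 23

23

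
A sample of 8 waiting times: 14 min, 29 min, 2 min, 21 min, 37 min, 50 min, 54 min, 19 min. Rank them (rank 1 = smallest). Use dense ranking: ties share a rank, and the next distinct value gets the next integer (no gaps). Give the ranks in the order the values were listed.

2, 5, 1, 4, 6, 7, 8, 3

Sorted (ascending): 2, 14, 19, 21, 29, 37, 50, 54
No ties — each value takes its position as its rank.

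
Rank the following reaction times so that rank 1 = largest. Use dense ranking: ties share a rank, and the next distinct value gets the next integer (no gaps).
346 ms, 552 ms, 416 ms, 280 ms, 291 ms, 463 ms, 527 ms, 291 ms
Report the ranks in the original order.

Sorted (descending): 552, 527, 463, 416, 346, 291, 291, 280
The 2 values of 291 share dense rank 6.
Remaining distinct values take the next consecutive integers.

5, 1, 4, 7, 6, 3, 2, 6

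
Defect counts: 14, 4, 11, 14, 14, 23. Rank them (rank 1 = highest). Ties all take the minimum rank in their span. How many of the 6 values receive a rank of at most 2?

4

Sorted (descending): 23, 14, 14, 14, 11, 4
The 3 values of 14 occupy positions 2–4 → each gets rank 2.
Ranks ≤ 2: {1, 2, 2, 2} → 4 values.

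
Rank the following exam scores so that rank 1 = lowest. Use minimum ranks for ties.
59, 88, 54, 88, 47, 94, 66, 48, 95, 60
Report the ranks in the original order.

4, 7, 3, 7, 1, 9, 6, 2, 10, 5

Sorted (ascending): 47, 48, 54, 59, 60, 66, 88, 88, 94, 95
The 2 values of 88 occupy positions 7–8 → each gets rank 7.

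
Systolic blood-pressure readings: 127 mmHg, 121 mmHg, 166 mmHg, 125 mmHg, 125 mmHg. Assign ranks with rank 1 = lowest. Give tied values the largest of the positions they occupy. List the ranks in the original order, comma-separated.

4, 1, 5, 3, 3

Sorted (ascending): 121, 125, 125, 127, 166
The 2 values of 125 occupy positions 2–3 → each gets rank 3.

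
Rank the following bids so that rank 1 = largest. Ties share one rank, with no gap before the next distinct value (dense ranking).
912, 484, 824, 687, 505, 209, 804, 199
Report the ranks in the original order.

Sorted (descending): 912, 824, 804, 687, 505, 484, 209, 199
No ties — each value takes its position as its rank.

1, 6, 2, 4, 5, 7, 3, 8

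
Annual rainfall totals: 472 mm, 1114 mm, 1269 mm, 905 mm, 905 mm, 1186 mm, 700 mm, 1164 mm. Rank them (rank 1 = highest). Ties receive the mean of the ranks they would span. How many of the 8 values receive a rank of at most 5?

4

Sorted (descending): 1269, 1186, 1164, 1114, 905, 905, 700, 472
The 2 values of 905 occupy positions 5–6 → average rank (5+6)/2 = 5.5.
Ranks ≤ 5: {1, 2, 3, 4} → 4 values.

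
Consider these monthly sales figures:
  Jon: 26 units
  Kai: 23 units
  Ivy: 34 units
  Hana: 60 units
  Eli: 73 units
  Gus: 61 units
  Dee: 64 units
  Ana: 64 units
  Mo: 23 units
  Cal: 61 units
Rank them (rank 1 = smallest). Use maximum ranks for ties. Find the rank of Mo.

2

Sorted (ascending): 23, 23, 26, 34, 60, 61, 61, 64, 64, 73
The 2 values of 23 occupy positions 1–2 → each gets rank 2.
The 2 values of 61 occupy positions 6–7 → each gets rank 7.
The 2 values of 64 occupy positions 8–9 → each gets rank 9.
Mo has value 23 units → rank 2.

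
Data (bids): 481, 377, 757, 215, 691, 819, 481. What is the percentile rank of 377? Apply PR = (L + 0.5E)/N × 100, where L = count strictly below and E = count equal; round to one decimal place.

N = 7.
Strictly below 377: 1. Equal to 377: 1.
PR = (1 + 0.5·1)/7 × 100 = 21.4

21.4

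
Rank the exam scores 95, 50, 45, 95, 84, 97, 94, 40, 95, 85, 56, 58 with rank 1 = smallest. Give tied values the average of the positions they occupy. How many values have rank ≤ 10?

Sorted (ascending): 40, 45, 50, 56, 58, 84, 85, 94, 95, 95, 95, 97
The 3 values of 95 occupy positions 9–11 → average rank 10.
Ranks ≤ 10: {1, 2, 3, 4, 5, 6, 7, 8, 10, 10, 10} → 11 values.

11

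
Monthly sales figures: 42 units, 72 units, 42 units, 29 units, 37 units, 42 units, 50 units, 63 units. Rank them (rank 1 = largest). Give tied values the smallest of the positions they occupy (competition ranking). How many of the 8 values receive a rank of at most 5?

Sorted (descending): 72, 63, 50, 42, 42, 42, 37, 29
The 3 values of 42 occupy positions 4–6 → each gets rank 4.
Ranks ≤ 5: {1, 2, 3, 4, 4, 4} → 6 values.

6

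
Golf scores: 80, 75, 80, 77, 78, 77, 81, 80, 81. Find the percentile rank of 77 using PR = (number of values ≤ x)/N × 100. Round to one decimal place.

33.3

N = 9.
Strictly below 77: 1. Equal to 77: 2.
PR = 3/9 × 100 = 33.3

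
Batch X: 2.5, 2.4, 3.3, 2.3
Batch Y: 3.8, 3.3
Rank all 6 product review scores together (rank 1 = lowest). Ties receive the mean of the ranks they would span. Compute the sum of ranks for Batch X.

10.5

Sorted (ascending): 2.3, 2.4, 2.5, 3.3, 3.3, 3.8
The 2 values of 3.3 occupy positions 4–5 → average rank (4+5)/2 = 4.5.
Batch X values → pooled ranks: 2.5→3, 2.4→2, 3.3→4.5, 2.3→1
Rank sum = 3 + 2 + 4.5 + 1 = 10.5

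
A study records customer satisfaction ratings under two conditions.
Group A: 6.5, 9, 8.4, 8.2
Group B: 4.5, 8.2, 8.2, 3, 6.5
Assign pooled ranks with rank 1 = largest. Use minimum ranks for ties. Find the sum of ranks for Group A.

12

Sorted (descending): 9, 8.4, 8.2, 8.2, 8.2, 6.5, 6.5, 4.5, 3
The 3 values of 8.2 occupy positions 3–5 → each gets rank 3.
The 2 values of 6.5 occupy positions 6–7 → each gets rank 6.
Group A values → pooled ranks: 6.5→6, 9→1, 8.4→2, 8.2→3
Rank sum = 6 + 1 + 2 + 3 = 12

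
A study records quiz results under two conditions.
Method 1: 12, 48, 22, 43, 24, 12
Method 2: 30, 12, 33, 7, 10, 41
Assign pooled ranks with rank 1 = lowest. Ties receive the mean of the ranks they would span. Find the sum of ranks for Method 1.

Sorted (ascending): 7, 10, 12, 12, 12, 22, 24, 30, 33, 41, 43, 48
The 3 values of 12 occupy positions 3–5 → average rank 4.
Method 1 values → pooled ranks: 12→4, 48→12, 22→6, 43→11, 24→7, 12→4
Rank sum = 4 + 12 + 6 + 11 + 7 + 4 = 44

44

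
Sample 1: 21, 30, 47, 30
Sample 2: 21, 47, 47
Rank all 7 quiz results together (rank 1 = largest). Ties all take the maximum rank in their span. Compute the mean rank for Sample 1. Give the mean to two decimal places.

Sorted (descending): 47, 47, 47, 30, 30, 21, 21
The 3 values of 47 occupy positions 1–3 → each gets rank 3.
The 2 values of 30 occupy positions 4–5 → each gets rank 5.
The 2 values of 21 occupy positions 6–7 → each gets rank 7.
Sample 1 values → pooled ranks: 21→7, 30→5, 47→3, 30→5
Mean rank = (7 + 5 + 3 + 5) / 4 = 5.00

5.00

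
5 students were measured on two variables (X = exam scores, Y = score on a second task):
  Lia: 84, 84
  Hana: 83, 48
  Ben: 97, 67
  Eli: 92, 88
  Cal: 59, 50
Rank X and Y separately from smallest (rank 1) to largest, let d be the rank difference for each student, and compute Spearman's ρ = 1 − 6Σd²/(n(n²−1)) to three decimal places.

0.600

Ranks of variable 1: 3, 2, 5, 4, 1
Ranks of variable 2: 4, 1, 3, 5, 2
d = r₁ − r₂: -1, 1, 2, -1, -1
d²: 1, 1, 4, 1, 1; Σd² = 8
ρ = 1 − 6·8/(5·24) = 1 − 48/120 = 0.600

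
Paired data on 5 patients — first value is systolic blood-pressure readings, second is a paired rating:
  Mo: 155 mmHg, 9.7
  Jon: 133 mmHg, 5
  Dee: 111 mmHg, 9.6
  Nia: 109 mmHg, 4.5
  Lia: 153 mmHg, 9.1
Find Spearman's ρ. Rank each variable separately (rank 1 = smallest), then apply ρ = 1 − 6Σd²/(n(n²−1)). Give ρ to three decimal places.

Ranks of variable 1: 5, 3, 2, 1, 4
Ranks of variable 2: 5, 2, 4, 1, 3
d = r₁ − r₂: 0, 1, -2, 0, 1
d²: 0, 1, 4, 0, 1; Σd² = 6
ρ = 1 − 6·6/(5·24) = 1 − 36/120 = 0.700

0.700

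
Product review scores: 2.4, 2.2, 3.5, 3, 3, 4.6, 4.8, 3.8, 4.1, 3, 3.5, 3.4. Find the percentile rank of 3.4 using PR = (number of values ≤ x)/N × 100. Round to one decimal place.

N = 12.
Strictly below 3.4: 5. Equal to 3.4: 1.
PR = 6/12 × 100 = 50.0

50.0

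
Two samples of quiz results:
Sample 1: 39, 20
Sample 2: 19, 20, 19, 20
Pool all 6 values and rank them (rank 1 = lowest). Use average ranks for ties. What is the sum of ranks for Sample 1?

10

Sorted (ascending): 19, 19, 20, 20, 20, 39
The 2 values of 19 occupy positions 1–2 → average rank (1+2)/2 = 1.5.
The 3 values of 20 occupy positions 3–5 → average rank 4.
Sample 1 values → pooled ranks: 39→6, 20→4
Rank sum = 6 + 4 = 10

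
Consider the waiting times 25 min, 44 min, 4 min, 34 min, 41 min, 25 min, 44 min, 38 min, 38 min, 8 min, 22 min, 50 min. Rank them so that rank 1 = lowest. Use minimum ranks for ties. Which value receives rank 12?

Sorted (ascending): 4, 8, 22, 25, 25, 34, 38, 38, 41, 44, 44, 50
The 2 values of 25 occupy positions 4–5 → each gets rank 4.
The 2 values of 38 occupy positions 7–8 → each gets rank 7.
The 2 values of 44 occupy positions 10–11 → each gets rank 10.
Rank 12 → value 50.

50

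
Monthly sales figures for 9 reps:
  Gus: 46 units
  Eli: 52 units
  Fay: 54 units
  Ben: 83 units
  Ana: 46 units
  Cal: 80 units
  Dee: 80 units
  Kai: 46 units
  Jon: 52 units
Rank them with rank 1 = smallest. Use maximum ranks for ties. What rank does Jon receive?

Sorted (ascending): 46, 46, 46, 52, 52, 54, 80, 80, 83
The 3 values of 46 occupy positions 1–3 → each gets rank 3.
The 2 values of 52 occupy positions 4–5 → each gets rank 5.
The 2 values of 80 occupy positions 7–8 → each gets rank 8.
Jon has value 52 units → rank 5.

5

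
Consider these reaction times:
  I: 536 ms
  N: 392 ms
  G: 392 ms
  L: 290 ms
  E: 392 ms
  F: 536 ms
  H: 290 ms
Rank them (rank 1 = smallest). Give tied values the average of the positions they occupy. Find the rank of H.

1.5

Sorted (ascending): 290, 290, 392, 392, 392, 536, 536
The 2 values of 290 occupy positions 1–2 → average rank (1+2)/2 = 1.5.
The 3 values of 392 occupy positions 3–5 → average rank 4.
The 2 values of 536 occupy positions 6–7 → average rank (6+7)/2 = 6.5.
H has value 290 ms → rank 1.5.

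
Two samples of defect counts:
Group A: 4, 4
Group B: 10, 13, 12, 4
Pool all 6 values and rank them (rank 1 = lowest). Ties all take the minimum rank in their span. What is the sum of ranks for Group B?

16

Sorted (ascending): 4, 4, 4, 10, 12, 13
The 3 values of 4 occupy positions 1–3 → each gets rank 1.
Group B values → pooled ranks: 10→4, 13→6, 12→5, 4→1
Rank sum = 4 + 6 + 5 + 1 = 16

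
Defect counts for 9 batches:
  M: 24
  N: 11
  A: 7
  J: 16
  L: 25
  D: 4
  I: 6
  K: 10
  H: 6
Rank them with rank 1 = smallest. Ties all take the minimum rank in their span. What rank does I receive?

2

Sorted (ascending): 4, 6, 6, 7, 10, 11, 16, 24, 25
The 2 values of 6 occupy positions 2–3 → each gets rank 2.
I has value 6 → rank 2.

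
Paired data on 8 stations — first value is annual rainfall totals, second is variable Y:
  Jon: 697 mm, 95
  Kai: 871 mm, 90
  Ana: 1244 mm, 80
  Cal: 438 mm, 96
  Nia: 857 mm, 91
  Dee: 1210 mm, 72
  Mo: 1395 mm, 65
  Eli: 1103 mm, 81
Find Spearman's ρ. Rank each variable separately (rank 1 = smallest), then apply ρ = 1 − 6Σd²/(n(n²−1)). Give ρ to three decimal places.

-0.976

Ranks of variable 1: 2, 4, 7, 1, 3, 6, 8, 5
Ranks of variable 2: 7, 5, 3, 8, 6, 2, 1, 4
d = r₁ − r₂: -5, -1, 4, -7, -3, 4, 7, 1
d²: 25, 1, 16, 49, 9, 16, 49, 1; Σd² = 166
ρ = 1 − 6·166/(8·63) = 1 − 996/504 = -0.976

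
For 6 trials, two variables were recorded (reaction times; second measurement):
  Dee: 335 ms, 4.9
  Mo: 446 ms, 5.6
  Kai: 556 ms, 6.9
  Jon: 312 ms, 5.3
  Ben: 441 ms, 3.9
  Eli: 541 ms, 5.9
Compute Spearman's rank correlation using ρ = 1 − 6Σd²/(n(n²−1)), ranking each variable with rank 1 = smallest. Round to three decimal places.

0.771

Ranks of variable 1: 2, 4, 6, 1, 3, 5
Ranks of variable 2: 2, 4, 6, 3, 1, 5
d = r₁ − r₂: 0, 0, 0, -2, 2, 0
d²: 0, 0, 0, 4, 4, 0; Σd² = 8
ρ = 1 − 6·8/(6·35) = 1 − 48/210 = 0.771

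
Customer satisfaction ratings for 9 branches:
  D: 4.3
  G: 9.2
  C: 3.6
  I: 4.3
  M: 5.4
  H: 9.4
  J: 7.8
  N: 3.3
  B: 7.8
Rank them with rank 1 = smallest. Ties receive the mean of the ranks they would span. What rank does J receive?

6.5

Sorted (ascending): 3.3, 3.6, 4.3, 4.3, 5.4, 7.8, 7.8, 9.2, 9.4
The 2 values of 4.3 occupy positions 3–4 → average rank (3+4)/2 = 3.5.
The 2 values of 7.8 occupy positions 6–7 → average rank (6+7)/2 = 6.5.
J has value 7.8 → rank 6.5.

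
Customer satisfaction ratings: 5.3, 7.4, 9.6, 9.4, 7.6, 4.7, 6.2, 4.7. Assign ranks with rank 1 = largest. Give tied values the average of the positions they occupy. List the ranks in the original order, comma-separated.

6, 4, 1, 2, 3, 7.5, 5, 7.5

Sorted (descending): 9.6, 9.4, 7.6, 7.4, 6.2, 5.3, 4.7, 4.7
The 2 values of 4.7 occupy positions 7–8 → average rank (7+8)/2 = 7.5.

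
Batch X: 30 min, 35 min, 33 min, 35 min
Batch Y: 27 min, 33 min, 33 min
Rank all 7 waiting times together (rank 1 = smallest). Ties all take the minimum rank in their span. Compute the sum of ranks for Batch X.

17

Sorted (ascending): 27, 30, 33, 33, 33, 35, 35
The 3 values of 33 occupy positions 3–5 → each gets rank 3.
The 2 values of 35 occupy positions 6–7 → each gets rank 6.
Batch X values → pooled ranks: 30→2, 35→6, 33→3, 35→6
Rank sum = 2 + 6 + 3 + 6 = 17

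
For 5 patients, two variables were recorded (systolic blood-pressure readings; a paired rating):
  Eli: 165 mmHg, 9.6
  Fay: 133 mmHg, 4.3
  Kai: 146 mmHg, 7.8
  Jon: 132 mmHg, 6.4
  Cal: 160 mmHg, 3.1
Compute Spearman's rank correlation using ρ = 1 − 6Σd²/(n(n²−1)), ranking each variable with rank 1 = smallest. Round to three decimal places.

0.300

Ranks of variable 1: 5, 2, 3, 1, 4
Ranks of variable 2: 5, 2, 4, 3, 1
d = r₁ − r₂: 0, 0, -1, -2, 3
d²: 0, 0, 1, 4, 9; Σd² = 14
ρ = 1 − 6·14/(5·24) = 1 − 84/120 = 0.300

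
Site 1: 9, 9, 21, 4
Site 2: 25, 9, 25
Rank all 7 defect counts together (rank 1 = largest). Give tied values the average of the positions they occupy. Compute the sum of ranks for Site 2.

8

Sorted (descending): 25, 25, 21, 9, 9, 9, 4
The 2 values of 25 occupy positions 1–2 → average rank (1+2)/2 = 1.5.
The 3 values of 9 occupy positions 4–6 → average rank 5.
Site 2 values → pooled ranks: 25→1.5, 9→5, 25→1.5
Rank sum = 1.5 + 5 + 1.5 = 8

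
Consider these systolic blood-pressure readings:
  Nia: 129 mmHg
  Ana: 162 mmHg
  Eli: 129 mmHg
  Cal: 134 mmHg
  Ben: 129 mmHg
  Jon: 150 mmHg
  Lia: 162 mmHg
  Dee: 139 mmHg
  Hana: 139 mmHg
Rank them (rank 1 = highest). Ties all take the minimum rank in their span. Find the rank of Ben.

7

Sorted (descending): 162, 162, 150, 139, 139, 134, 129, 129, 129
The 2 values of 162 occupy positions 1–2 → each gets rank 1.
The 2 values of 139 occupy positions 4–5 → each gets rank 4.
The 3 values of 129 occupy positions 7–9 → each gets rank 7.
Ben has value 129 mmHg → rank 7.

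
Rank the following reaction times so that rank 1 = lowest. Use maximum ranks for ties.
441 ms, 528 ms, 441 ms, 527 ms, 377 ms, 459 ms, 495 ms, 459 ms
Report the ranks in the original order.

Sorted (ascending): 377, 441, 441, 459, 459, 495, 527, 528
The 2 values of 441 occupy positions 2–3 → each gets rank 3.
The 2 values of 459 occupy positions 4–5 → each gets rank 5.

3, 8, 3, 7, 1, 5, 6, 5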